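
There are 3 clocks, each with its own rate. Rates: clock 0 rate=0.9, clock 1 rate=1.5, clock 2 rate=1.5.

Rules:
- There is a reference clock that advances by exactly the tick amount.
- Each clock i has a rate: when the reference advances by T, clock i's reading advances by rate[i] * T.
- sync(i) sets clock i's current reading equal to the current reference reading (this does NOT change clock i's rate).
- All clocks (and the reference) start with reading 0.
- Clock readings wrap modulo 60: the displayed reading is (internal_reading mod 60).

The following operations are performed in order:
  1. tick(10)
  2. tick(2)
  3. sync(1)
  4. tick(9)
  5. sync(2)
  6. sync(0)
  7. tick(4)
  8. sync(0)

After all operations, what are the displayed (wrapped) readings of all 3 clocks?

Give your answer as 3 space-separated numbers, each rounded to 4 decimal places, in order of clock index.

After op 1 tick(10): ref=10.0000 raw=[9.0000 15.0000 15.0000]
After op 2 tick(2): ref=12.0000 raw=[10.8000 18.0000 18.0000]
After op 3 sync(1): ref=12.0000 raw=[10.8000 12.0000 18.0000]
After op 4 tick(9): ref=21.0000 raw=[18.9000 25.5000 31.5000]
After op 5 sync(2): ref=21.0000 raw=[18.9000 25.5000 21.0000]
After op 6 sync(0): ref=21.0000 raw=[21.0000 25.5000 21.0000]
After op 7 tick(4): ref=25.0000 raw=[24.6000 31.5000 27.0000]
After op 8 sync(0): ref=25.0000 raw=[25.0000 31.5000 27.0000]
Wrap final raw readings (mod 60): 25.0000 mod 60 = 25.0000; 31.5000 mod 60 = 31.5000; 27.0000 mod 60 = 27.0000

Answer: 25.0000 31.5000 27.0000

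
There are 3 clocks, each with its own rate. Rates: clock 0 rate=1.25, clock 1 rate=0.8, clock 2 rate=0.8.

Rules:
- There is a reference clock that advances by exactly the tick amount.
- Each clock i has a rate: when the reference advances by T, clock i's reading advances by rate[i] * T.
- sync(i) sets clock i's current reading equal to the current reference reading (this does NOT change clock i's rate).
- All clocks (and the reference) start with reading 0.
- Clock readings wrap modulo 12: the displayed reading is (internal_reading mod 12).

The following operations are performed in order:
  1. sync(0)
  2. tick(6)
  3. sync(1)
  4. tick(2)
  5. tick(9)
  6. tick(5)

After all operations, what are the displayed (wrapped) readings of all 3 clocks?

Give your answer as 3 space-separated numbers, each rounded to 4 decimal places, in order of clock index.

Answer: 3.5000 6.8000 5.6000

Derivation:
After op 1 sync(0): ref=0.0000 raw=[0.0000 0.0000 0.0000]
After op 2 tick(6): ref=6.0000 raw=[7.5000 4.8000 4.8000]
After op 3 sync(1): ref=6.0000 raw=[7.5000 6.0000 4.8000]
After op 4 tick(2): ref=8.0000 raw=[10.0000 7.6000 6.4000]
After op 5 tick(9): ref=17.0000 raw=[21.2500 14.8000 13.6000]
After op 6 tick(5): ref=22.0000 raw=[27.5000 18.8000 17.6000]
Wrap final raw readings (mod 12): 27.5000 mod 12 = 3.5000; 18.8000 mod 12 = 6.8000; 17.6000 mod 12 = 5.6000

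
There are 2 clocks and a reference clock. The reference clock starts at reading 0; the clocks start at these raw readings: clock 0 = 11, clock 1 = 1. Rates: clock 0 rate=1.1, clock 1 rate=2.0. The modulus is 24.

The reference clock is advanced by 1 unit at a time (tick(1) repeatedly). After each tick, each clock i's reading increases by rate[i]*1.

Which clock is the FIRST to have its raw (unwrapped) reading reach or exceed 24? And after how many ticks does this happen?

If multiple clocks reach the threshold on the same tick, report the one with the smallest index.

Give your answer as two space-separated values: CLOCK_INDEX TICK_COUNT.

clock 0: start=11, rate=1.1, needs 24-11 = 13; ticks = ceil(13/1.1) = ceil(11.8182) = 12; reading at tick 12 = 11 + 1.1*12 = 24.2000
clock 1: start=1, rate=2.0, needs 24-1 = 23; ticks = ceil(23/2.0) = ceil(11.5000) = 12; reading at tick 12 = 1 + 2.0*12 = 25.0000
Minimum tick count = 12; winners = [0, 1]; smallest index = 0

Answer: 0 12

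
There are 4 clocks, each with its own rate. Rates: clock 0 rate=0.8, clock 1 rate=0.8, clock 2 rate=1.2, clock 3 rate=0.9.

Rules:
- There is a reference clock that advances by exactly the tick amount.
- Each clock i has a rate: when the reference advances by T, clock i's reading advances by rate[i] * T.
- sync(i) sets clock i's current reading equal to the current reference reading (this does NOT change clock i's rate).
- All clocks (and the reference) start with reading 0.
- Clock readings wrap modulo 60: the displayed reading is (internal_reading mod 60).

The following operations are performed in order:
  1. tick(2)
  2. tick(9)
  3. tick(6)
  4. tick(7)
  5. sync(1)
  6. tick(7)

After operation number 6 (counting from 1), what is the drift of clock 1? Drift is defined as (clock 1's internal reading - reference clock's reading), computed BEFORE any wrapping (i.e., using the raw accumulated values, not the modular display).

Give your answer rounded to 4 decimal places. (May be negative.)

After op 1 tick(2): ref=2.0000 raw=[1.6000 1.6000 2.4000 1.8000]
After op 2 tick(9): ref=11.0000 raw=[8.8000 8.8000 13.2000 9.9000]
After op 3 tick(6): ref=17.0000 raw=[13.6000 13.6000 20.4000 15.3000]
After op 4 tick(7): ref=24.0000 raw=[19.2000 19.2000 28.8000 21.6000]
After op 5 sync(1): ref=24.0000 raw=[19.2000 24.0000 28.8000 21.6000]
After op 6 tick(7): ref=31.0000 raw=[24.8000 29.6000 37.2000 27.9000]
Drift of clock 1 after op 6: 29.6000 - 31.0000 = -1.4000

Answer: -1.4000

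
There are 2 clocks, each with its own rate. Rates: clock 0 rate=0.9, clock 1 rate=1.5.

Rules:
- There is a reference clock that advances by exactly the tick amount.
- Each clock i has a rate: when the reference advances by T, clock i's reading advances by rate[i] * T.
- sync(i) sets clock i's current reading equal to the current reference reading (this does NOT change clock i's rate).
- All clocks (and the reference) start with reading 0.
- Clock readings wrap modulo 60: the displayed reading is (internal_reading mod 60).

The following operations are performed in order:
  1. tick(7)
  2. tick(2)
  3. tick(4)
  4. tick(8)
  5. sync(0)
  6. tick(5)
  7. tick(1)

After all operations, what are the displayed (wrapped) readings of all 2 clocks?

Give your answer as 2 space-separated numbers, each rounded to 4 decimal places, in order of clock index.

After op 1 tick(7): ref=7.0000 raw=[6.3000 10.5000]
After op 2 tick(2): ref=9.0000 raw=[8.1000 13.5000]
After op 3 tick(4): ref=13.0000 raw=[11.7000 19.5000]
After op 4 tick(8): ref=21.0000 raw=[18.9000 31.5000]
After op 5 sync(0): ref=21.0000 raw=[21.0000 31.5000]
After op 6 tick(5): ref=26.0000 raw=[25.5000 39.0000]
After op 7 tick(1): ref=27.0000 raw=[26.4000 40.5000]
Wrap final raw readings (mod 60): 26.4000 mod 60 = 26.4000; 40.5000 mod 60 = 40.5000

Answer: 26.4000 40.5000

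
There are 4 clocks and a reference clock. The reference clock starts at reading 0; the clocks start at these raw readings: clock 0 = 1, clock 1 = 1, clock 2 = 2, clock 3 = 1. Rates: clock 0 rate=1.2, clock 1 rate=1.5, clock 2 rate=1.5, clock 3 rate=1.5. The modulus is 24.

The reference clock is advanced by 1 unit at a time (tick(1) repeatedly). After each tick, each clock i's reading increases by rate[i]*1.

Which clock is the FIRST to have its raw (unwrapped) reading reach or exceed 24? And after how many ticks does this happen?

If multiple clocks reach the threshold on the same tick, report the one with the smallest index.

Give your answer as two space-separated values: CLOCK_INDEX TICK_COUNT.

Answer: 2 15

Derivation:
clock 0: start=1, rate=1.2, needs 24-1 = 23; ticks = ceil(23/1.2) = ceil(19.1667) = 20; reading at tick 20 = 1 + 1.2*20 = 25.0000
clock 1: start=1, rate=1.5, needs 24-1 = 23; ticks = ceil(23/1.5) = ceil(15.3333) = 16; reading at tick 16 = 1 + 1.5*16 = 25.0000
clock 2: start=2, rate=1.5, needs 24-2 = 22; ticks = ceil(22/1.5) = ceil(14.6667) = 15; reading at tick 15 = 2 + 1.5*15 = 24.5000
clock 3: start=1, rate=1.5, needs 24-1 = 23; ticks = ceil(23/1.5) = ceil(15.3333) = 16; reading at tick 16 = 1 + 1.5*16 = 25.0000
Minimum tick count = 15; winners = [2]; smallest index = 2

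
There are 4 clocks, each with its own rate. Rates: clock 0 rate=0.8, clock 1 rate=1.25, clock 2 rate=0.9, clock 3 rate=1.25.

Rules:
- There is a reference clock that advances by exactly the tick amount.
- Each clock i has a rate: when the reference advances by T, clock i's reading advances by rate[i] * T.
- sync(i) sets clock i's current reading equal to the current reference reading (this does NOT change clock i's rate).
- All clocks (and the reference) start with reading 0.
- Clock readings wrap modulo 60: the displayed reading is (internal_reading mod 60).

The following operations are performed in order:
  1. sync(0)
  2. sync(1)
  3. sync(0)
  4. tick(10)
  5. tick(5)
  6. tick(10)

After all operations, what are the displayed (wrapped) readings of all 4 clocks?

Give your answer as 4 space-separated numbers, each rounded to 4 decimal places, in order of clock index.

Answer: 20.0000 31.2500 22.5000 31.2500

Derivation:
After op 1 sync(0): ref=0.0000 raw=[0.0000 0.0000 0.0000 0.0000]
After op 2 sync(1): ref=0.0000 raw=[0.0000 0.0000 0.0000 0.0000]
After op 3 sync(0): ref=0.0000 raw=[0.0000 0.0000 0.0000 0.0000]
After op 4 tick(10): ref=10.0000 raw=[8.0000 12.5000 9.0000 12.5000]
After op 5 tick(5): ref=15.0000 raw=[12.0000 18.7500 13.5000 18.7500]
After op 6 tick(10): ref=25.0000 raw=[20.0000 31.2500 22.5000 31.2500]
Wrap final raw readings (mod 60): 20.0000 mod 60 = 20.0000; 31.2500 mod 60 = 31.2500; 22.5000 mod 60 = 22.5000; 31.2500 mod 60 = 31.2500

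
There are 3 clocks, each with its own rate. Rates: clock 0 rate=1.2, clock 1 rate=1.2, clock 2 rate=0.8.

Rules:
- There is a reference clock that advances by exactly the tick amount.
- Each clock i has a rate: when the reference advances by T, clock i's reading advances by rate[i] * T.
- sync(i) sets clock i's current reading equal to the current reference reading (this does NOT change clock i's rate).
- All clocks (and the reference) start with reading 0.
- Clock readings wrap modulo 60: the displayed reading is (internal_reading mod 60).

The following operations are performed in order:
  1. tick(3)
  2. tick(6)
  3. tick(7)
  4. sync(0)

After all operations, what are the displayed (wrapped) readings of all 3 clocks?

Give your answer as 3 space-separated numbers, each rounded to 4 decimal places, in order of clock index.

Answer: 16.0000 19.2000 12.8000

Derivation:
After op 1 tick(3): ref=3.0000 raw=[3.6000 3.6000 2.4000]
After op 2 tick(6): ref=9.0000 raw=[10.8000 10.8000 7.2000]
After op 3 tick(7): ref=16.0000 raw=[19.2000 19.2000 12.8000]
After op 4 sync(0): ref=16.0000 raw=[16.0000 19.2000 12.8000]
Wrap final raw readings (mod 60): 16.0000 mod 60 = 16.0000; 19.2000 mod 60 = 19.2000; 12.8000 mod 60 = 12.8000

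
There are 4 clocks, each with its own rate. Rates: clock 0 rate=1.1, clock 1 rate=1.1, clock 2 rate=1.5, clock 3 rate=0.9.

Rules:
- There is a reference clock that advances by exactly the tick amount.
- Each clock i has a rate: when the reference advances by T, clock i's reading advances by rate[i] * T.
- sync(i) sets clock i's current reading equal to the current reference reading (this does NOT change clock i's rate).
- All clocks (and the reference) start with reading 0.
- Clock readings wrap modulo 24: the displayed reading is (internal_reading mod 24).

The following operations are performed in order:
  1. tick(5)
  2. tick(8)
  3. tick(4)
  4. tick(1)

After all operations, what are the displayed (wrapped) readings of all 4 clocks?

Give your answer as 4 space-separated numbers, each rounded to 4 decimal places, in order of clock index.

Answer: 19.8000 19.8000 3.0000 16.2000

Derivation:
After op 1 tick(5): ref=5.0000 raw=[5.5000 5.5000 7.5000 4.5000]
After op 2 tick(8): ref=13.0000 raw=[14.3000 14.3000 19.5000 11.7000]
After op 3 tick(4): ref=17.0000 raw=[18.7000 18.7000 25.5000 15.3000]
After op 4 tick(1): ref=18.0000 raw=[19.8000 19.8000 27.0000 16.2000]
Wrap final raw readings (mod 24): 19.8000 mod 24 = 19.8000; 19.8000 mod 24 = 19.8000; 27.0000 mod 24 = 3.0000; 16.2000 mod 24 = 16.2000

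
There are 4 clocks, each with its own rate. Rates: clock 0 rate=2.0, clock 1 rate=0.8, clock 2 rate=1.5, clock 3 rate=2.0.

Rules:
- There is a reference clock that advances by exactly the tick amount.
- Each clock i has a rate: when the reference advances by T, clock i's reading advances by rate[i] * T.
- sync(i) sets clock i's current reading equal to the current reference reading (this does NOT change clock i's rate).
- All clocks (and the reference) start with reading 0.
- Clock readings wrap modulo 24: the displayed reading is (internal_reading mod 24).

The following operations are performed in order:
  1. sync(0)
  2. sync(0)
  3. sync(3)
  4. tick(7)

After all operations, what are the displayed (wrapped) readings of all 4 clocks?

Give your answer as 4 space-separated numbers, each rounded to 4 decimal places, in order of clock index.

After op 1 sync(0): ref=0.0000 raw=[0.0000 0.0000 0.0000 0.0000]
After op 2 sync(0): ref=0.0000 raw=[0.0000 0.0000 0.0000 0.0000]
After op 3 sync(3): ref=0.0000 raw=[0.0000 0.0000 0.0000 0.0000]
After op 4 tick(7): ref=7.0000 raw=[14.0000 5.6000 10.5000 14.0000]
Wrap final raw readings (mod 24): 14.0000 mod 24 = 14.0000; 5.6000 mod 24 = 5.6000; 10.5000 mod 24 = 10.5000; 14.0000 mod 24 = 14.0000

Answer: 14.0000 5.6000 10.5000 14.0000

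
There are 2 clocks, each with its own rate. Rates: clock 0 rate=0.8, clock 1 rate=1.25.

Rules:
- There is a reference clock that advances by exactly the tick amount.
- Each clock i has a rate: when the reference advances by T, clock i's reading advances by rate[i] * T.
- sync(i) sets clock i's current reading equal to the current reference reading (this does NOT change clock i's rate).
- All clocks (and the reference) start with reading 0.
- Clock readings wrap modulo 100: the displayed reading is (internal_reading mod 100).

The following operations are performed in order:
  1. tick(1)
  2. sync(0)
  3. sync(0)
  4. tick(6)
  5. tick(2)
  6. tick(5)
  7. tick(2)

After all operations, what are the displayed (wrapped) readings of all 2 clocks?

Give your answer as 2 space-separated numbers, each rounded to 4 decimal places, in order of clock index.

After op 1 tick(1): ref=1.0000 raw=[0.8000 1.2500]
After op 2 sync(0): ref=1.0000 raw=[1.0000 1.2500]
After op 3 sync(0): ref=1.0000 raw=[1.0000 1.2500]
After op 4 tick(6): ref=7.0000 raw=[5.8000 8.7500]
After op 5 tick(2): ref=9.0000 raw=[7.4000 11.2500]
After op 6 tick(5): ref=14.0000 raw=[11.4000 17.5000]
After op 7 tick(2): ref=16.0000 raw=[13.0000 20.0000]
Wrap final raw readings (mod 100): 13.0000 mod 100 = 13.0000; 20.0000 mod 100 = 20.0000

Answer: 13.0000 20.0000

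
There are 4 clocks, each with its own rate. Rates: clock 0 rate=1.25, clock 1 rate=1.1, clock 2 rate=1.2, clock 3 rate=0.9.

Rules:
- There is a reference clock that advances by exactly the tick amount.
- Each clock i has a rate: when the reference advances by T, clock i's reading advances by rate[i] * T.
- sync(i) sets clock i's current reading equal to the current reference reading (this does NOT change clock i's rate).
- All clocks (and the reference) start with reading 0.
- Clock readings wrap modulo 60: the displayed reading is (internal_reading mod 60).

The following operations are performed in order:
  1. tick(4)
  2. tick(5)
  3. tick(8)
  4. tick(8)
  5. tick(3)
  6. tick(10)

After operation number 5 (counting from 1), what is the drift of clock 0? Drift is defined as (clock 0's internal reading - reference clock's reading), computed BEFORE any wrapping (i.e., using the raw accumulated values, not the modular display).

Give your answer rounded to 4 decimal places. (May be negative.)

After op 1 tick(4): ref=4.0000 raw=[5.0000 4.4000 4.8000 3.6000]
After op 2 tick(5): ref=9.0000 raw=[11.2500 9.9000 10.8000 8.1000]
After op 3 tick(8): ref=17.0000 raw=[21.2500 18.7000 20.4000 15.3000]
After op 4 tick(8): ref=25.0000 raw=[31.2500 27.5000 30.0000 22.5000]
After op 5 tick(3): ref=28.0000 raw=[35.0000 30.8000 33.6000 25.2000]
Drift of clock 0 after op 5: 35.0000 - 28.0000 = 7.0000

Answer: 7.0000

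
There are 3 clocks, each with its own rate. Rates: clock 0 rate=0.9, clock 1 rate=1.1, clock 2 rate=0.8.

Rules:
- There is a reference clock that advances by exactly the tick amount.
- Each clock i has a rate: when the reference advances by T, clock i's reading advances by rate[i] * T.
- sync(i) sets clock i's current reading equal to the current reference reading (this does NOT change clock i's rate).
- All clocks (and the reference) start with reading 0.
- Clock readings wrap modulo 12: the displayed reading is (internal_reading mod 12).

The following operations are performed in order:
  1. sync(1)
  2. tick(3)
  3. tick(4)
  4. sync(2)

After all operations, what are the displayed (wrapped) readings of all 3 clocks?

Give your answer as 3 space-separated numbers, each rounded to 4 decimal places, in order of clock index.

Answer: 6.3000 7.7000 7.0000

Derivation:
After op 1 sync(1): ref=0.0000 raw=[0.0000 0.0000 0.0000]
After op 2 tick(3): ref=3.0000 raw=[2.7000 3.3000 2.4000]
After op 3 tick(4): ref=7.0000 raw=[6.3000 7.7000 5.6000]
After op 4 sync(2): ref=7.0000 raw=[6.3000 7.7000 7.0000]
Wrap final raw readings (mod 12): 6.3000 mod 12 = 6.3000; 7.7000 mod 12 = 7.7000; 7.0000 mod 12 = 7.0000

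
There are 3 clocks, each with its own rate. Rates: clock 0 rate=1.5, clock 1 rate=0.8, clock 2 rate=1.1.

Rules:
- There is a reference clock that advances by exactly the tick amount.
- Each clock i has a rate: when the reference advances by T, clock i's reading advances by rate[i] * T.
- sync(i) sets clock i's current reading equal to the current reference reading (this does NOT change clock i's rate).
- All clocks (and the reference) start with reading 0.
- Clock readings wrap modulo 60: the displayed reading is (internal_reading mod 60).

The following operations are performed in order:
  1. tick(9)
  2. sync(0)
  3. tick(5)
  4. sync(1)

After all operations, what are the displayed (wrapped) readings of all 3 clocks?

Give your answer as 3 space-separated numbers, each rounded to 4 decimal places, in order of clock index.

After op 1 tick(9): ref=9.0000 raw=[13.5000 7.2000 9.9000]
After op 2 sync(0): ref=9.0000 raw=[9.0000 7.2000 9.9000]
After op 3 tick(5): ref=14.0000 raw=[16.5000 11.2000 15.4000]
After op 4 sync(1): ref=14.0000 raw=[16.5000 14.0000 15.4000]
Wrap final raw readings (mod 60): 16.5000 mod 60 = 16.5000; 14.0000 mod 60 = 14.0000; 15.4000 mod 60 = 15.4000

Answer: 16.5000 14.0000 15.4000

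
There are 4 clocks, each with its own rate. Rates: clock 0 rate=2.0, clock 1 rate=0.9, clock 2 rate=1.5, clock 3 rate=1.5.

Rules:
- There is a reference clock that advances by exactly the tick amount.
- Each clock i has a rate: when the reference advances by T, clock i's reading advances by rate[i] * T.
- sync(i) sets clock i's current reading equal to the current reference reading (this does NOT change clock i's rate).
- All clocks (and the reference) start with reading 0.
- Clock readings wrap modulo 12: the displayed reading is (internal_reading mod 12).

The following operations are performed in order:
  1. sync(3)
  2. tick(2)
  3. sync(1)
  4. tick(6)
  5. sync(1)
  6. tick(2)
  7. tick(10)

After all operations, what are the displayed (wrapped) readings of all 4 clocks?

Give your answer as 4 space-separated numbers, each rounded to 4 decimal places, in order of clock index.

After op 1 sync(3): ref=0.0000 raw=[0.0000 0.0000 0.0000 0.0000]
After op 2 tick(2): ref=2.0000 raw=[4.0000 1.8000 3.0000 3.0000]
After op 3 sync(1): ref=2.0000 raw=[4.0000 2.0000 3.0000 3.0000]
After op 4 tick(6): ref=8.0000 raw=[16.0000 7.4000 12.0000 12.0000]
After op 5 sync(1): ref=8.0000 raw=[16.0000 8.0000 12.0000 12.0000]
After op 6 tick(2): ref=10.0000 raw=[20.0000 9.8000 15.0000 15.0000]
After op 7 tick(10): ref=20.0000 raw=[40.0000 18.8000 30.0000 30.0000]
Wrap final raw readings (mod 12): 40.0000 mod 12 = 4.0000; 18.8000 mod 12 = 6.8000; 30.0000 mod 12 = 6.0000; 30.0000 mod 12 = 6.0000

Answer: 4.0000 6.8000 6.0000 6.0000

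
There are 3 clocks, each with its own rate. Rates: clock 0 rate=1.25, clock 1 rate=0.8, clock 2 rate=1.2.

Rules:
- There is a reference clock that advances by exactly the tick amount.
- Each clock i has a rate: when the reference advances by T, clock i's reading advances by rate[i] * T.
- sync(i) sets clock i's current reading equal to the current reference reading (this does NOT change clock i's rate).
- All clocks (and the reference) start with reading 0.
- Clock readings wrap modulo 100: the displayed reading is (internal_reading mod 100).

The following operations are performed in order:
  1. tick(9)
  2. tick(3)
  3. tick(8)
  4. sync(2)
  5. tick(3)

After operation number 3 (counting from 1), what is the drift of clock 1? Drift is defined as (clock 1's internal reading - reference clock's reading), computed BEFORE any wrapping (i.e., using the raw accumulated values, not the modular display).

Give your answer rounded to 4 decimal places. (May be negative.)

After op 1 tick(9): ref=9.0000 raw=[11.2500 7.2000 10.8000]
After op 2 tick(3): ref=12.0000 raw=[15.0000 9.6000 14.4000]
After op 3 tick(8): ref=20.0000 raw=[25.0000 16.0000 24.0000]
Drift of clock 1 after op 3: 16.0000 - 20.0000 = -4.0000

Answer: -4.0000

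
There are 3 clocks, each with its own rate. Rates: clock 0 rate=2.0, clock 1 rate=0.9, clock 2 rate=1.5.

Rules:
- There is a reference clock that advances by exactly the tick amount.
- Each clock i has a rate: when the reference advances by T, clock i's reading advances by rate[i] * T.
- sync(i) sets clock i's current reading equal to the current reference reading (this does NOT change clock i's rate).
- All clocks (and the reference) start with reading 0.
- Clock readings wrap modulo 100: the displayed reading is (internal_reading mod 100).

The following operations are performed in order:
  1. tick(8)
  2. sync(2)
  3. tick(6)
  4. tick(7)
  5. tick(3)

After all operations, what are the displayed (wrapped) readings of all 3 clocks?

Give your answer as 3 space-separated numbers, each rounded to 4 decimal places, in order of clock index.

Answer: 48.0000 21.6000 32.0000

Derivation:
After op 1 tick(8): ref=8.0000 raw=[16.0000 7.2000 12.0000]
After op 2 sync(2): ref=8.0000 raw=[16.0000 7.2000 8.0000]
After op 3 tick(6): ref=14.0000 raw=[28.0000 12.6000 17.0000]
After op 4 tick(7): ref=21.0000 raw=[42.0000 18.9000 27.5000]
After op 5 tick(3): ref=24.0000 raw=[48.0000 21.6000 32.0000]
Wrap final raw readings (mod 100): 48.0000 mod 100 = 48.0000; 21.6000 mod 100 = 21.6000; 32.0000 mod 100 = 32.0000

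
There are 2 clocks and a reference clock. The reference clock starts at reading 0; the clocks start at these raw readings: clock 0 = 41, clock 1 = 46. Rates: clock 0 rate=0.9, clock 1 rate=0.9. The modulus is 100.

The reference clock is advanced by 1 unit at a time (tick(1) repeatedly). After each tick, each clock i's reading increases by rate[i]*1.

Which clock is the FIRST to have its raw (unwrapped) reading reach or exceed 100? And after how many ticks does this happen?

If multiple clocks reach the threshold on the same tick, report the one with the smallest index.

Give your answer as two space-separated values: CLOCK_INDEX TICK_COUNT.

Answer: 1 60

Derivation:
clock 0: start=41, rate=0.9, needs 100-41 = 59; ticks = ceil(59/0.9) = ceil(65.5556) = 66; reading at tick 66 = 41 + 0.9*66 = 100.4000
clock 1: start=46, rate=0.9, needs 100-46 = 54; ticks = ceil(54/0.9) = ceil(60.0000) = 60; reading at tick 60 = 46 + 0.9*60 = 100.0000
Minimum tick count = 60; winners = [1]; smallest index = 1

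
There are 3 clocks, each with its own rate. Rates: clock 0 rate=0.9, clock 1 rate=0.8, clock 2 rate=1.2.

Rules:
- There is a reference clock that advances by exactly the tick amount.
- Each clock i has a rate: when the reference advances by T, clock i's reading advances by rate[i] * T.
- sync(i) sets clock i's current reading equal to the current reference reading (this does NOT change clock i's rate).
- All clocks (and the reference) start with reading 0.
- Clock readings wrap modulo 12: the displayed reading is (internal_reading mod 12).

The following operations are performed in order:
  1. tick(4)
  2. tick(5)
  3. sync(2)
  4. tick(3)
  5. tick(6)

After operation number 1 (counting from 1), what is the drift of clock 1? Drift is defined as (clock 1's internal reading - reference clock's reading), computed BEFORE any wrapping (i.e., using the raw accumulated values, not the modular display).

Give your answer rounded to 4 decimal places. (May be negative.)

After op 1 tick(4): ref=4.0000 raw=[3.6000 3.2000 4.8000]
Drift of clock 1 after op 1: 3.2000 - 4.0000 = -0.8000

Answer: -0.8000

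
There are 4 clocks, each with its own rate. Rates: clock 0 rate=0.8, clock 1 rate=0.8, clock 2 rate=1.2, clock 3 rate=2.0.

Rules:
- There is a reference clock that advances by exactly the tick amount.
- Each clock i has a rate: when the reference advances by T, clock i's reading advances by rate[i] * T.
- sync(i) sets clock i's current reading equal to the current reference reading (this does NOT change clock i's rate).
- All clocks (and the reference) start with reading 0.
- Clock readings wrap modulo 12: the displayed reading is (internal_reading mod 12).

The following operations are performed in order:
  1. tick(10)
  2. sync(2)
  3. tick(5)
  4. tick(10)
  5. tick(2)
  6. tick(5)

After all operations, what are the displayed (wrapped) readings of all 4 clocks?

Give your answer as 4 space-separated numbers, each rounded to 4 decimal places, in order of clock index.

Answer: 1.6000 1.6000 0.4000 4.0000

Derivation:
After op 1 tick(10): ref=10.0000 raw=[8.0000 8.0000 12.0000 20.0000]
After op 2 sync(2): ref=10.0000 raw=[8.0000 8.0000 10.0000 20.0000]
After op 3 tick(5): ref=15.0000 raw=[12.0000 12.0000 16.0000 30.0000]
After op 4 tick(10): ref=25.0000 raw=[20.0000 20.0000 28.0000 50.0000]
After op 5 tick(2): ref=27.0000 raw=[21.6000 21.6000 30.4000 54.0000]
After op 6 tick(5): ref=32.0000 raw=[25.6000 25.6000 36.4000 64.0000]
Wrap final raw readings (mod 12): 25.6000 mod 12 = 1.6000; 25.6000 mod 12 = 1.6000; 36.4000 mod 12 = 0.4000; 64.0000 mod 12 = 4.0000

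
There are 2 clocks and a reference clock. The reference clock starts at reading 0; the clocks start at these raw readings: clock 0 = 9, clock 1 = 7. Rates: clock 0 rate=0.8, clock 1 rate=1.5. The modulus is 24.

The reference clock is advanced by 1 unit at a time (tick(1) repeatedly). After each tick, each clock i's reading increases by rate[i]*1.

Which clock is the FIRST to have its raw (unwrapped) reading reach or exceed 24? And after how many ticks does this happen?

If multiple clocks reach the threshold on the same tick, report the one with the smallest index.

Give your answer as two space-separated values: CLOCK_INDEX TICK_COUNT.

Answer: 1 12

Derivation:
clock 0: start=9, rate=0.8, needs 24-9 = 15; ticks = ceil(15/0.8) = ceil(18.7500) = 19; reading at tick 19 = 9 + 0.8*19 = 24.2000
clock 1: start=7, rate=1.5, needs 24-7 = 17; ticks = ceil(17/1.5) = ceil(11.3333) = 12; reading at tick 12 = 7 + 1.5*12 = 25.0000
Minimum tick count = 12; winners = [1]; smallest index = 1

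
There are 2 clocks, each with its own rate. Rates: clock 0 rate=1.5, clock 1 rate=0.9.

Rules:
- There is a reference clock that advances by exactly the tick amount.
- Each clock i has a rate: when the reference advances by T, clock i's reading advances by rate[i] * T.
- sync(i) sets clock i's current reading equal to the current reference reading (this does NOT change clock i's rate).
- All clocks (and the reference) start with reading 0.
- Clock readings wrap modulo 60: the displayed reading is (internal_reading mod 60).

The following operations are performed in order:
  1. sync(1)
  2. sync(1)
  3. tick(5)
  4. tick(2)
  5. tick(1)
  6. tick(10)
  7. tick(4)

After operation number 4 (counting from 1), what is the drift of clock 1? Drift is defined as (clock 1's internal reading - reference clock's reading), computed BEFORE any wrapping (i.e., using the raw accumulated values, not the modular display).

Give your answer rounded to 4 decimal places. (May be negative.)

After op 1 sync(1): ref=0.0000 raw=[0.0000 0.0000]
After op 2 sync(1): ref=0.0000 raw=[0.0000 0.0000]
After op 3 tick(5): ref=5.0000 raw=[7.5000 4.5000]
After op 4 tick(2): ref=7.0000 raw=[10.5000 6.3000]
Drift of clock 1 after op 4: 6.3000 - 7.0000 = -0.7000

Answer: -0.7000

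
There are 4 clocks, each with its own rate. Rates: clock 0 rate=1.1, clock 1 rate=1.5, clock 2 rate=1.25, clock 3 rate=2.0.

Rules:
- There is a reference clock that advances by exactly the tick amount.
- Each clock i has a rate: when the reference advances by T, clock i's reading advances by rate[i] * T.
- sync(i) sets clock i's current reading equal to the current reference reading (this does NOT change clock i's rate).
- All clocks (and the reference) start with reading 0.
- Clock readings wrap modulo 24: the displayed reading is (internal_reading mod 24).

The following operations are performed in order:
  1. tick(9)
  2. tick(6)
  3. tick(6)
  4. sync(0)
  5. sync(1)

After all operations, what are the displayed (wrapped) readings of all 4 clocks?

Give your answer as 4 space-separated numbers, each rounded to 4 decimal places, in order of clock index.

Answer: 21.0000 21.0000 2.2500 18.0000

Derivation:
After op 1 tick(9): ref=9.0000 raw=[9.9000 13.5000 11.2500 18.0000]
After op 2 tick(6): ref=15.0000 raw=[16.5000 22.5000 18.7500 30.0000]
After op 3 tick(6): ref=21.0000 raw=[23.1000 31.5000 26.2500 42.0000]
After op 4 sync(0): ref=21.0000 raw=[21.0000 31.5000 26.2500 42.0000]
After op 5 sync(1): ref=21.0000 raw=[21.0000 21.0000 26.2500 42.0000]
Wrap final raw readings (mod 24): 21.0000 mod 24 = 21.0000; 21.0000 mod 24 = 21.0000; 26.2500 mod 24 = 2.2500; 42.0000 mod 24 = 18.0000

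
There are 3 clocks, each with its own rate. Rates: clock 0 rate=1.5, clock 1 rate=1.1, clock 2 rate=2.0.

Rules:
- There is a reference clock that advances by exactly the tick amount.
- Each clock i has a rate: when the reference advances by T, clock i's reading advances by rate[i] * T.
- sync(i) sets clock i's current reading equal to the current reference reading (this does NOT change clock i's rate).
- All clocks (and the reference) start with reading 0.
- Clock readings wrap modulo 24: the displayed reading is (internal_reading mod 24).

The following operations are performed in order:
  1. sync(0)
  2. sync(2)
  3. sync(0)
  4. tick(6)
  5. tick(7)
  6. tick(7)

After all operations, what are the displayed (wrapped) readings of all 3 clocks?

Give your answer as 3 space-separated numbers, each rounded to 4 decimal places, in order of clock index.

After op 1 sync(0): ref=0.0000 raw=[0.0000 0.0000 0.0000]
After op 2 sync(2): ref=0.0000 raw=[0.0000 0.0000 0.0000]
After op 3 sync(0): ref=0.0000 raw=[0.0000 0.0000 0.0000]
After op 4 tick(6): ref=6.0000 raw=[9.0000 6.6000 12.0000]
After op 5 tick(7): ref=13.0000 raw=[19.5000 14.3000 26.0000]
After op 6 tick(7): ref=20.0000 raw=[30.0000 22.0000 40.0000]
Wrap final raw readings (mod 24): 30.0000 mod 24 = 6.0000; 22.0000 mod 24 = 22.0000; 40.0000 mod 24 = 16.0000

Answer: 6.0000 22.0000 16.0000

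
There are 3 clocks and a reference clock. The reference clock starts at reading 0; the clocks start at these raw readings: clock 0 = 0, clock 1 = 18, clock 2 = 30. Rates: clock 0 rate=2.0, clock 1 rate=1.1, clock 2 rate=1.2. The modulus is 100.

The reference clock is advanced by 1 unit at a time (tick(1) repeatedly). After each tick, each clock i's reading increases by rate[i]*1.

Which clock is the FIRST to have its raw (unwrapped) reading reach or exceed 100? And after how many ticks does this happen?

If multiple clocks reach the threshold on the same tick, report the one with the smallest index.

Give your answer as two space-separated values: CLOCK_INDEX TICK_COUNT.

clock 0: start=0, rate=2.0, needs 100-0 = 100; ticks = ceil(100/2.0) = ceil(50.0000) = 50; reading at tick 50 = 0 + 2.0*50 = 100.0000
clock 1: start=18, rate=1.1, needs 100-18 = 82; ticks = ceil(82/1.1) = ceil(74.5455) = 75; reading at tick 75 = 18 + 1.1*75 = 100.5000
clock 2: start=30, rate=1.2, needs 100-30 = 70; ticks = ceil(70/1.2) = ceil(58.3333) = 59; reading at tick 59 = 30 + 1.2*59 = 100.8000
Minimum tick count = 50; winners = [0]; smallest index = 0

Answer: 0 50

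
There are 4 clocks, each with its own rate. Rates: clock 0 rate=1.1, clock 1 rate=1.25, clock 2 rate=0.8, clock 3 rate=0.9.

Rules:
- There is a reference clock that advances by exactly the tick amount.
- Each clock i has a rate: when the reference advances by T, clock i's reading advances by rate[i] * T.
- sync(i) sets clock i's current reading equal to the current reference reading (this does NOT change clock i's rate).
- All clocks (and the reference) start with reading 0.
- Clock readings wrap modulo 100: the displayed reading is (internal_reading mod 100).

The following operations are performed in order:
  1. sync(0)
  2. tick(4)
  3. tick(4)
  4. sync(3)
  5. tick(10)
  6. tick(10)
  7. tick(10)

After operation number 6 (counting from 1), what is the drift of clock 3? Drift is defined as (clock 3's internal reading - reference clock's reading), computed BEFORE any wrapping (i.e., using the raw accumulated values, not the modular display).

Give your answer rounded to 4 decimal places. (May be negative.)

After op 1 sync(0): ref=0.0000 raw=[0.0000 0.0000 0.0000 0.0000]
After op 2 tick(4): ref=4.0000 raw=[4.4000 5.0000 3.2000 3.6000]
After op 3 tick(4): ref=8.0000 raw=[8.8000 10.0000 6.4000 7.2000]
After op 4 sync(3): ref=8.0000 raw=[8.8000 10.0000 6.4000 8.0000]
After op 5 tick(10): ref=18.0000 raw=[19.8000 22.5000 14.4000 17.0000]
After op 6 tick(10): ref=28.0000 raw=[30.8000 35.0000 22.4000 26.0000]
Drift of clock 3 after op 6: 26.0000 - 28.0000 = -2.0000

Answer: -2.0000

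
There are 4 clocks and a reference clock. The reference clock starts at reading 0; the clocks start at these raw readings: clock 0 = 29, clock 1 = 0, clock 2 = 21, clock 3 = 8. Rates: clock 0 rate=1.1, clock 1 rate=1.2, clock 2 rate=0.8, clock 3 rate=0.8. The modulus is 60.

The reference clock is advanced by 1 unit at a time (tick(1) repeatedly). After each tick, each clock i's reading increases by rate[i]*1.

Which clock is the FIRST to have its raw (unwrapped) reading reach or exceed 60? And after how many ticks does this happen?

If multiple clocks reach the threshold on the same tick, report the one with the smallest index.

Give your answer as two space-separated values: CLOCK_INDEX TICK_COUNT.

clock 0: start=29, rate=1.1, needs 60-29 = 31; ticks = ceil(31/1.1) = ceil(28.1818) = 29; reading at tick 29 = 29 + 1.1*29 = 60.9000
clock 1: start=0, rate=1.2, needs 60-0 = 60; ticks = ceil(60/1.2) = ceil(50.0000) = 50; reading at tick 50 = 0 + 1.2*50 = 60.0000
clock 2: start=21, rate=0.8, needs 60-21 = 39; ticks = ceil(39/0.8) = ceil(48.7500) = 49; reading at tick 49 = 21 + 0.8*49 = 60.2000
clock 3: start=8, rate=0.8, needs 60-8 = 52; ticks = ceil(52/0.8) = ceil(65.0000) = 65; reading at tick 65 = 8 + 0.8*65 = 60.0000
Minimum tick count = 29; winners = [0]; smallest index = 0

Answer: 0 29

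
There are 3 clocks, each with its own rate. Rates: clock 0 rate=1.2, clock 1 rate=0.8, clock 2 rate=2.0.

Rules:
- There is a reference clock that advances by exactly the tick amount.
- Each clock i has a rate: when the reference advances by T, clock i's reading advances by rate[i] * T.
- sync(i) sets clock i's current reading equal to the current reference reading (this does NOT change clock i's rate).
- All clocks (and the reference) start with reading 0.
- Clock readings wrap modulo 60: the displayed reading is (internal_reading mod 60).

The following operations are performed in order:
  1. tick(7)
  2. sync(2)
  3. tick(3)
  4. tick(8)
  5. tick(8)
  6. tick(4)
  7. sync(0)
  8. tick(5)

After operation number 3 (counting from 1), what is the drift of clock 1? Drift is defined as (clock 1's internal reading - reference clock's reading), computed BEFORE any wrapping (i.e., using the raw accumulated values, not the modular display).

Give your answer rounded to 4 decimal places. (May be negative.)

After op 1 tick(7): ref=7.0000 raw=[8.4000 5.6000 14.0000]
After op 2 sync(2): ref=7.0000 raw=[8.4000 5.6000 7.0000]
After op 3 tick(3): ref=10.0000 raw=[12.0000 8.0000 13.0000]
Drift of clock 1 after op 3: 8.0000 - 10.0000 = -2.0000

Answer: -2.0000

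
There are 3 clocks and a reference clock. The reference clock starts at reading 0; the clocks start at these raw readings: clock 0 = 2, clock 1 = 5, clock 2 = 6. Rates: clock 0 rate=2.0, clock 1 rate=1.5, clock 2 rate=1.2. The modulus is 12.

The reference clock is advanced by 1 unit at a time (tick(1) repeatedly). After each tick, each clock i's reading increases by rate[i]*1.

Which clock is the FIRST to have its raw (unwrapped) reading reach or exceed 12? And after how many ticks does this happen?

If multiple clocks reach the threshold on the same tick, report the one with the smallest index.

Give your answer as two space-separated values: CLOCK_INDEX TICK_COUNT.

clock 0: start=2, rate=2.0, needs 12-2 = 10; ticks = ceil(10/2.0) = ceil(5.0000) = 5; reading at tick 5 = 2 + 2.0*5 = 12.0000
clock 1: start=5, rate=1.5, needs 12-5 = 7; ticks = ceil(7/1.5) = ceil(4.6667) = 5; reading at tick 5 = 5 + 1.5*5 = 12.5000
clock 2: start=6, rate=1.2, needs 12-6 = 6; ticks = ceil(6/1.2) = ceil(5.0000) = 5; reading at tick 5 = 6 + 1.2*5 = 12.0000
Minimum tick count = 5; winners = [0, 1, 2]; smallest index = 0

Answer: 0 5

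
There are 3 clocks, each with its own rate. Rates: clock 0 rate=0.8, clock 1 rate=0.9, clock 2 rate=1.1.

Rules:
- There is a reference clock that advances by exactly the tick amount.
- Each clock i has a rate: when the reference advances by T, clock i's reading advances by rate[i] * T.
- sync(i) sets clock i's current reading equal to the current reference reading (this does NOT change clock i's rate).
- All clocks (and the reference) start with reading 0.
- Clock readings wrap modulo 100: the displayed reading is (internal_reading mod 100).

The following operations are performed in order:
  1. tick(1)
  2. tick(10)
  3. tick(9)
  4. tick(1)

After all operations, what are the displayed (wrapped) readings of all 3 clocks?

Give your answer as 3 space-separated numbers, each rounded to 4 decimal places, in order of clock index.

After op 1 tick(1): ref=1.0000 raw=[0.8000 0.9000 1.1000]
After op 2 tick(10): ref=11.0000 raw=[8.8000 9.9000 12.1000]
After op 3 tick(9): ref=20.0000 raw=[16.0000 18.0000 22.0000]
After op 4 tick(1): ref=21.0000 raw=[16.8000 18.9000 23.1000]
Wrap final raw readings (mod 100): 16.8000 mod 100 = 16.8000; 18.9000 mod 100 = 18.9000; 23.1000 mod 100 = 23.1000

Answer: 16.8000 18.9000 23.1000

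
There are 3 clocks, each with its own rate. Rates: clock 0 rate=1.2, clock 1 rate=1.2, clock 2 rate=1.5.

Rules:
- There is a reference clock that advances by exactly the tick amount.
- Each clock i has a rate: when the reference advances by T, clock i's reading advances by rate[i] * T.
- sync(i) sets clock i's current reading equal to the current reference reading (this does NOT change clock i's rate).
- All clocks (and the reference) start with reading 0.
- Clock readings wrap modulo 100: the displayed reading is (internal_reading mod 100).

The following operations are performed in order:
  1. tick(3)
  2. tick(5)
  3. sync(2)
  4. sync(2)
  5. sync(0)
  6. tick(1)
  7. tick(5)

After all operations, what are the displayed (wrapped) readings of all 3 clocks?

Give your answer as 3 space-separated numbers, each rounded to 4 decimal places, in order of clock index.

After op 1 tick(3): ref=3.0000 raw=[3.6000 3.6000 4.5000]
After op 2 tick(5): ref=8.0000 raw=[9.6000 9.6000 12.0000]
After op 3 sync(2): ref=8.0000 raw=[9.6000 9.6000 8.0000]
After op 4 sync(2): ref=8.0000 raw=[9.6000 9.6000 8.0000]
After op 5 sync(0): ref=8.0000 raw=[8.0000 9.6000 8.0000]
After op 6 tick(1): ref=9.0000 raw=[9.2000 10.8000 9.5000]
After op 7 tick(5): ref=14.0000 raw=[15.2000 16.8000 17.0000]
Wrap final raw readings (mod 100): 15.2000 mod 100 = 15.2000; 16.8000 mod 100 = 16.8000; 17.0000 mod 100 = 17.0000

Answer: 15.2000 16.8000 17.0000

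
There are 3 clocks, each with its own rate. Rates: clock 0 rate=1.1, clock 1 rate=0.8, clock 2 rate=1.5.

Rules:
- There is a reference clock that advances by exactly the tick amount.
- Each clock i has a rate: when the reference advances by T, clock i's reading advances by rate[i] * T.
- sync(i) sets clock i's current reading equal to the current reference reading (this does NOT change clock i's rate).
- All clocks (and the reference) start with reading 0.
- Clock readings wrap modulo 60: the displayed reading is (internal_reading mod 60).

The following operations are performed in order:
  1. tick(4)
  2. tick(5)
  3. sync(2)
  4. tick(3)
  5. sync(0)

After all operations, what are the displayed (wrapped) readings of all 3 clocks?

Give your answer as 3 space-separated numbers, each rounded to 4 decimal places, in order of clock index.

After op 1 tick(4): ref=4.0000 raw=[4.4000 3.2000 6.0000]
After op 2 tick(5): ref=9.0000 raw=[9.9000 7.2000 13.5000]
After op 3 sync(2): ref=9.0000 raw=[9.9000 7.2000 9.0000]
After op 4 tick(3): ref=12.0000 raw=[13.2000 9.6000 13.5000]
After op 5 sync(0): ref=12.0000 raw=[12.0000 9.6000 13.5000]
Wrap final raw readings (mod 60): 12.0000 mod 60 = 12.0000; 9.6000 mod 60 = 9.6000; 13.5000 mod 60 = 13.5000

Answer: 12.0000 9.6000 13.5000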